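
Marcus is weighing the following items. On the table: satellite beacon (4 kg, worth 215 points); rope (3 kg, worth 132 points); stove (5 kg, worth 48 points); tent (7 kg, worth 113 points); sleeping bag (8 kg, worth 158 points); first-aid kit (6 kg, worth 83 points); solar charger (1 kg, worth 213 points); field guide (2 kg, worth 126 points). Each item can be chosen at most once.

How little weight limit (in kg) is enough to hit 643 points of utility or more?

Minimise kg subject to total utility ≥ 643.
Taking satellite beacon + rope + solar charger + field guide gives 686 (≥ 643) for 10 kg.
Any bundle with less than 10 kg falls short of 643.

10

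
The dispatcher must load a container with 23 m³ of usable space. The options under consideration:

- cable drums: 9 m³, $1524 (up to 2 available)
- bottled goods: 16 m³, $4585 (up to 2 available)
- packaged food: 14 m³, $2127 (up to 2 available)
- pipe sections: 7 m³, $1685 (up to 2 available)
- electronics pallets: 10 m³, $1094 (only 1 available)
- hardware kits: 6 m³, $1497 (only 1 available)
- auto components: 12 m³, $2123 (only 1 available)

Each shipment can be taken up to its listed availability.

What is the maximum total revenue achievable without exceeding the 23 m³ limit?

Taking the top-ratio shipments first gives bottled goods + hardware kits for 6082 (22 m³).
The 6 m³ tied up in hardware kits is better spent on pipe sections — total rises to 6270 (23 m³).
Nothing else within 23 m³ beats 6270.

6270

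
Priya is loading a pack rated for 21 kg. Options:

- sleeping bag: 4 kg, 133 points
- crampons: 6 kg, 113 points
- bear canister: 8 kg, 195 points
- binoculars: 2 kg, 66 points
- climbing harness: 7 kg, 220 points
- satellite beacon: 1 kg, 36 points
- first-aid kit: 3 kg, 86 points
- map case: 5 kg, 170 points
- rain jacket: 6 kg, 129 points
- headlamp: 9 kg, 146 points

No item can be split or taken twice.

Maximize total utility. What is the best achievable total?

By utility per kg: satellite beacon 36.00, map case 34.00, sleeping bag 33.25, binoculars 33.00 lead.
Taking the top-ratio items first gives sleeping bag + binoculars + climbing harness + satellite beacon + map case for 625 (19 kg).
Replace satellite beacon with first-aid kit: the trade gains 50 net, giving 675 at 21 kg.
No other feasible combination exceeds 675.

675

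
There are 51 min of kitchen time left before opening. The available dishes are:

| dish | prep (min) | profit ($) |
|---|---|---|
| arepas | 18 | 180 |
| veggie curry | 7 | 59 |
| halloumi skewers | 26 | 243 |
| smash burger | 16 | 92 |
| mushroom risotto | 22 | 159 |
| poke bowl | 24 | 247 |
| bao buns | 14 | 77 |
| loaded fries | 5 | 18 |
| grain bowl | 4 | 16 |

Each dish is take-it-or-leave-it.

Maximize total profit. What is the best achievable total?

Taking the top-ratio dishes first gives arepas + veggie curry + poke bowl for 486 (49 min).
Dropping arepas and veggie curry frees 25 min; slotting in halloumi skewers (26 min) lifts the total to 490 at 50 min.
Every other selection either busts 51 min or fails to beat 490.

490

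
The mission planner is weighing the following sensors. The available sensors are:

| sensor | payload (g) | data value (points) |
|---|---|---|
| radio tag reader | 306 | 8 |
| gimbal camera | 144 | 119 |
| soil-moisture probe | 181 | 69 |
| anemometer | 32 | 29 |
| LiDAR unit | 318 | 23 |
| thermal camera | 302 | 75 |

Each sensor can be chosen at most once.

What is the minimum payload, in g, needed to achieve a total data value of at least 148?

176

Minimise g subject to total data value ≥ 148.
Taking gimbal camera + anemometer gives 148 (≥ 148) for 176 g.
Any bundle with less than 176 g falls short of 148.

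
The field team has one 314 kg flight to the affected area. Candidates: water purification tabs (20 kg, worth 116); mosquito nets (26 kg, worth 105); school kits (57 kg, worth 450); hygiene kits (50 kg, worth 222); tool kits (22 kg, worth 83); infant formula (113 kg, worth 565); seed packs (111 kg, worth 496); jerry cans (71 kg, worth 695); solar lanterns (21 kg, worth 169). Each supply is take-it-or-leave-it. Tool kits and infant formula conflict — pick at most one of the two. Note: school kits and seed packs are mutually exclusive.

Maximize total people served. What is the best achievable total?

A density-first pass picks water purification tabs + mosquito nets + school kits + infant formula + jerry cans + solar lanterns — 2100 at 308 kg.
Dropping water purification tabs and mosquito nets frees 46 kg; slotting in hygiene kits (50 kg) lifts the total to 2101 at 312 kg.
An exhaustive check of the 512 subsets confirms 2101.

2101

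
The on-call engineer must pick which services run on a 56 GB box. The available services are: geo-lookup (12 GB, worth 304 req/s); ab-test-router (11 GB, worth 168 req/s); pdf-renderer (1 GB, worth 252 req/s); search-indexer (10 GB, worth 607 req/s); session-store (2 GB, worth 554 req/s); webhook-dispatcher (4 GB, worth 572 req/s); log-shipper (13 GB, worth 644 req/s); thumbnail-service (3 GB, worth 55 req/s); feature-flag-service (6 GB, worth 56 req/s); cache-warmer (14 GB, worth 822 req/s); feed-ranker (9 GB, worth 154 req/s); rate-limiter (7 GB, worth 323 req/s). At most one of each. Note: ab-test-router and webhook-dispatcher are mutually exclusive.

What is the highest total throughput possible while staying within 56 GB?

3829

Density check — session-store 277.00, pdf-renderer 252.00, webhook-dispatcher 143.00, search-indexer 60.70 are the best per GB.
Pdf-renderer + search-indexer + session-store + webhook-dispatcher + log-shipper + thumbnail-service + cache-warmer + rate-limiter uses 54 of the 56 GB and totals 3829.
Next best is pdf-renderer + search-indexer + session-store + webhook-dispatcher + log-shipper + cache-warmer + rate-limiter at 3774 (51 GB) — short by 55.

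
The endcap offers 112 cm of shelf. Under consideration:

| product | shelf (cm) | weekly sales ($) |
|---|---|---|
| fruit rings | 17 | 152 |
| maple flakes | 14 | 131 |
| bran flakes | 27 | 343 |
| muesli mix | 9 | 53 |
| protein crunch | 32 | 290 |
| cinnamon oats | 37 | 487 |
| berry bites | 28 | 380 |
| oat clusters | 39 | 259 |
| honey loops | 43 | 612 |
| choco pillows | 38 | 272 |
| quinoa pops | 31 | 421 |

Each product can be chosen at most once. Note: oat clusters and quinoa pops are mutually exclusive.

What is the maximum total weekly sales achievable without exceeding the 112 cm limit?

A density-first pass picks muesli mix + berry bites + honey loops + quinoa pops — 1466 at 111 cm.
The 37 cm tied up in muesli mix and berry bites is better spent on cinnamon oats — total rises to 1520 (111 cm).

1520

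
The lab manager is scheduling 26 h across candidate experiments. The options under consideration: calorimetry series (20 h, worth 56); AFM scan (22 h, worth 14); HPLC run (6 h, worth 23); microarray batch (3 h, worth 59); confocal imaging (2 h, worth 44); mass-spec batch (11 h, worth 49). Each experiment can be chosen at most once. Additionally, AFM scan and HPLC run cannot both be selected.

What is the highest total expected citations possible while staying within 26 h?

By expected citations per h: confocal imaging 22.00, microarray batch 19.67, mass-spec batch 4.45, HPLC run 3.83 lead.
HPLC run + microarray batch + confocal imaging + mass-spec batch uses 22 of the 26 h and totals 175.

175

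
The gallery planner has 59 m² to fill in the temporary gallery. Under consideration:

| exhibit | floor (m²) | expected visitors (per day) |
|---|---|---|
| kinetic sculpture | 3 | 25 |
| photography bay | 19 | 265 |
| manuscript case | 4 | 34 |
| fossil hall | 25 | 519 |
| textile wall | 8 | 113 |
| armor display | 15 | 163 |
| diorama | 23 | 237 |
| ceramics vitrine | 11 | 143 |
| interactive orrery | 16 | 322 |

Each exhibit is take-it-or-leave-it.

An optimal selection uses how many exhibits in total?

Optimal total is 1043.
kinetic sculpture + manuscript case + fossil hall + ceramics vitrine + interactive orrery hits 1043 at 59 m².
Every optimal selection uses 5 exhibits.

5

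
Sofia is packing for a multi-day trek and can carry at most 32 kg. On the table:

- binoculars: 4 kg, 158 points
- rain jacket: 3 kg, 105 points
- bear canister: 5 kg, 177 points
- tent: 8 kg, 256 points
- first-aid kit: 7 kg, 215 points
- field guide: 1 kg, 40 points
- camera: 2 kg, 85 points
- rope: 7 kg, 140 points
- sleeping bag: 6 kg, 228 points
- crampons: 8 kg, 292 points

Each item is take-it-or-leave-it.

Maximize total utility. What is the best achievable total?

1164

Greedy by ratio would take binoculars + rain jacket + bear canister + field guide + camera + sleeping bag + crampons: 29 kg used, total 1085.
Dropping bear canister frees 5 kg; slotting in tent (8 kg) lifts the total to 1164 at 32 kg.
The closest alternative, binoculars + bear canister + first-aid kit + camera + sleeping bag + crampons, reaches only 1155.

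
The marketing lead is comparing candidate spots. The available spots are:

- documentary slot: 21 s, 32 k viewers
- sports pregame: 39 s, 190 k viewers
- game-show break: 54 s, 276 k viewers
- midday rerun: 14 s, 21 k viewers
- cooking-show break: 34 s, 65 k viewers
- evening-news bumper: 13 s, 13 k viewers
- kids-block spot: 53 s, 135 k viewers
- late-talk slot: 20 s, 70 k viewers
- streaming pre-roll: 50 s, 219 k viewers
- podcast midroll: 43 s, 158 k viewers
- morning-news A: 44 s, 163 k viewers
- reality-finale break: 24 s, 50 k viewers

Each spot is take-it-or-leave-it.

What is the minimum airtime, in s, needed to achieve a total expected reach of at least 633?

143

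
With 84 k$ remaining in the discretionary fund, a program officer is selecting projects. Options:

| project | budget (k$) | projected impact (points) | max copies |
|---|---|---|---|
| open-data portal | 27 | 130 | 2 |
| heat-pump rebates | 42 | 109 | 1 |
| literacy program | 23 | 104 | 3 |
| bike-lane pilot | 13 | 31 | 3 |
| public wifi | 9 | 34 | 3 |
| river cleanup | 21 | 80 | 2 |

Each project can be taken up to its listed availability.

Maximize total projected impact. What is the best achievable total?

374

By projected impact per k$: open-data portal 4.81, literacy program 4.52, river cleanup 3.81 lead.
A density-first pass picks 2×open-data portal + literacy program — 364 at 77 k$.
Dropping literacy program frees 23 k$; slotting in public wifi + river cleanup (30 k$) lifts the total to 374 at 84 k$.
No other feasible combination exceeds 374.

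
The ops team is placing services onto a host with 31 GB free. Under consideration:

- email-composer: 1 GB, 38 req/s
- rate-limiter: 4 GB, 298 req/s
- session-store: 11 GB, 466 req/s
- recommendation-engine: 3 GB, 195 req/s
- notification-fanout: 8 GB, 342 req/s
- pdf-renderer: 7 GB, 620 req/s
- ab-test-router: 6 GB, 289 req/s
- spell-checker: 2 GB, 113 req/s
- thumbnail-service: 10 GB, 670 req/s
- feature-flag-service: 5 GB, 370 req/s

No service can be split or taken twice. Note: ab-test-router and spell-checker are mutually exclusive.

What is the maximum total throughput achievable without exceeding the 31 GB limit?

2266

Density check — pdf-renderer 88.57, rate-limiter 74.50, feature-flag-service 74.00, thumbnail-service 67.00 are the best per GB.
Best packing: rate-limiter + recommendation-engine + pdf-renderer + spell-checker + thumbnail-service + feature-flag-service — 31 GB, 2266 total.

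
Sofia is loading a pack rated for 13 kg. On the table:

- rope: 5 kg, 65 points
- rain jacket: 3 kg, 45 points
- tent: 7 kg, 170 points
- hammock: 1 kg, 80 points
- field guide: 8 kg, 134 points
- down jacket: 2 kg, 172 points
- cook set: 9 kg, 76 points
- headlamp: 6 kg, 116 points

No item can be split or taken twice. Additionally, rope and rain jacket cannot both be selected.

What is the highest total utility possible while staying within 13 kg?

Density check — down jacket 86.00, hammock 80.00, tent 24.29, headlamp 19.33 are the best per kg.
Rain jacket + tent + hammock + down jacket uses 13 of the 13 kg and totals 467.

467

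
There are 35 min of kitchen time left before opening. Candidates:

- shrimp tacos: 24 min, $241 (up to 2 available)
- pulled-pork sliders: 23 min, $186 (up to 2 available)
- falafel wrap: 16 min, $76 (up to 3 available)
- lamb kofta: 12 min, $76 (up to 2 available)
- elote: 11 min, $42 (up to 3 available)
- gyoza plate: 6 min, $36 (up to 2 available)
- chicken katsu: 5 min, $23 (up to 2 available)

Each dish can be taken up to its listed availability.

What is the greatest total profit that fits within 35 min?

300

Density check — shrimp tacos 10.04, pulled-pork sliders 8.09, lamb kofta 6.33, gyoza plate 6.00 are the best per min.
Taking shrimp tacos + gyoza plate + chicken katsu: 35 min used, 300 in profit.
No other feasible combination exceeds 300.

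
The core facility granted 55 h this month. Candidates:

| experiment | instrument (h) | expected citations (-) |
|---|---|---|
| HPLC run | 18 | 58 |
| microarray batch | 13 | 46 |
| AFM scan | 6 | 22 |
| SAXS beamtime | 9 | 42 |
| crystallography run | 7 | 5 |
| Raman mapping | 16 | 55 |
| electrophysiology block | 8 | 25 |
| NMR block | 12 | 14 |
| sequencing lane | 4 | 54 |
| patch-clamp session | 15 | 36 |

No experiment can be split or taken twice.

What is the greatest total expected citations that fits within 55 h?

234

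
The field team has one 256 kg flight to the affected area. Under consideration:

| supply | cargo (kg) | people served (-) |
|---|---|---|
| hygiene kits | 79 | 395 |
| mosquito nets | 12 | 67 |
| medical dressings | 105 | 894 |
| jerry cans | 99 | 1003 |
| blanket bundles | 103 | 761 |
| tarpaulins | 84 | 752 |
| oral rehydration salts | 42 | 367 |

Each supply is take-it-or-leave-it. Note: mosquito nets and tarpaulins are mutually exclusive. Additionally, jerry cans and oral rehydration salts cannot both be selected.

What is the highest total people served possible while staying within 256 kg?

2022

Ranking by ratio (people served/kg): jerry cans 10.13, tarpaulins 8.95, oral rehydration salts 8.74, medical dressings 8.51.
Medical dressings + blanket bundles + oral rehydration salts uses 250 of the 256 kg and totals 2022.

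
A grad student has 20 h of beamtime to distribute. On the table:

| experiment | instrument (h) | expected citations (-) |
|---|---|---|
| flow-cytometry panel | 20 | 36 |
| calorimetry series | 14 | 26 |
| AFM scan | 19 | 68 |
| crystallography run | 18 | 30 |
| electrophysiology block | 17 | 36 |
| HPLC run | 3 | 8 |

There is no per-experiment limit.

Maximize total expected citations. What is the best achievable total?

68

Taking AFM scan: 19 h used, 68 in expected citations.
Every other selection either busts 20 h or fails to beat 68.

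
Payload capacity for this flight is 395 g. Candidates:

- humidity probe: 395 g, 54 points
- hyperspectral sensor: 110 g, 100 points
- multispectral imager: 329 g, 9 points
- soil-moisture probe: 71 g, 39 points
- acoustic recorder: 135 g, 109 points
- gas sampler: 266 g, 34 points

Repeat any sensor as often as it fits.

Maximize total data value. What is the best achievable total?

The ratio heuristic lands on 3×hyperspectral sensor (300) but leaves 65 g idle.
Replace 2×hyperspectral sensor with 2×acoustic recorder: the trade gains 18 net, giving 318 at 380 g.

318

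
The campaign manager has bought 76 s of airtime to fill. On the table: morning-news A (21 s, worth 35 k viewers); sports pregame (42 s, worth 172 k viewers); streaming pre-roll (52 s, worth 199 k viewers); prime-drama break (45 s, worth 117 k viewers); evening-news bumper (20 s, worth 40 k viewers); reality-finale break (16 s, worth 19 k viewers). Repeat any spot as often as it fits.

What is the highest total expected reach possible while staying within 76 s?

239

Greedy by ratio would take sports pregame + evening-news bumper: 62 s used, total 212.
The 42 s tied up in sports pregame is better spent on streaming pre-roll — total rises to 239 (72 s).
No other feasible combination exceeds 239.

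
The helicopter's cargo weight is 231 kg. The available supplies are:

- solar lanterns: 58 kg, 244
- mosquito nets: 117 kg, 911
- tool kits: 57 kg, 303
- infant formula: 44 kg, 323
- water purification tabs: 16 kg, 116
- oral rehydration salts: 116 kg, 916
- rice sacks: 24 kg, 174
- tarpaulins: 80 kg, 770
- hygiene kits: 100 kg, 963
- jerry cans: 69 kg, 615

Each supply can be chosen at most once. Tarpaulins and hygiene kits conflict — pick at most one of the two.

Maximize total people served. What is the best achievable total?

Infant formula + water purification tabs + hygiene kits + jerry cans uses 229 of the 231 kg and totals 2017.
Runner-up infant formula + hygiene kits + jerry cans tops out at 1901.

2017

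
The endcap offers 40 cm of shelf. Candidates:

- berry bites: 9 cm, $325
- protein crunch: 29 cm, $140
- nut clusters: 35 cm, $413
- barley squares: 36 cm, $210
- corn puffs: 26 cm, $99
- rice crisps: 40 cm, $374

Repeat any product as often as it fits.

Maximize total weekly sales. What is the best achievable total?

The ratio ordering already packs tightly: 4×berry bites, 36 cm, 1300.
The spare 4 cm is too small for any remaining product, and no exchange beats 1300.

1300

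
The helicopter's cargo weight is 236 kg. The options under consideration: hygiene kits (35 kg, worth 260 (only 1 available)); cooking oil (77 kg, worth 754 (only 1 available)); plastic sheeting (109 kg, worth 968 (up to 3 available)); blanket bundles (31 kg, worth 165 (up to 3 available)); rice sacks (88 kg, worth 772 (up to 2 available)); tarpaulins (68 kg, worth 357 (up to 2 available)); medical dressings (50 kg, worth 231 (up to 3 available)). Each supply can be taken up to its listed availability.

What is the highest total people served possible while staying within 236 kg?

Taking the top-ratio supplies first gives hygiene kits + cooking oil + plastic sheeting for 1982 (221 kg).
Dropping cooking oil frees 77 kg; slotting in rice sacks (88 kg) lifts the total to 2000 at 232 kg.
Nothing else within 236 kg beats 2000.

2000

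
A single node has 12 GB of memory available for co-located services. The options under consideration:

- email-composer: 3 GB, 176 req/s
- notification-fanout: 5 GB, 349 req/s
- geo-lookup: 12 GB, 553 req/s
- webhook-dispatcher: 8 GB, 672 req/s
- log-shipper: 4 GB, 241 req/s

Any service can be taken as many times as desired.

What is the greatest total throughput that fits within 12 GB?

The ratio ordering already packs tightly: webhook-dispatcher + log-shipper, 12 GB, 913.
Every other selection either busts 12 GB or fails to beat 913.

913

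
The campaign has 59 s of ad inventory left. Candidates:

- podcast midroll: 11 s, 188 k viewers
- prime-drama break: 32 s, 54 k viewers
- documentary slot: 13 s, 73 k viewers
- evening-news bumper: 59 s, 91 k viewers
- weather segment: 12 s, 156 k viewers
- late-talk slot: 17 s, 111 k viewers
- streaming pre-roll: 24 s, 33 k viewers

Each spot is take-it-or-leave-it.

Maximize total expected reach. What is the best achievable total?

528

The ratio ordering already packs tightly: podcast midroll + documentary slot + weather segment + late-talk slot, 53 s, 528.
Every other selection either busts 59 s or fails to beat 528.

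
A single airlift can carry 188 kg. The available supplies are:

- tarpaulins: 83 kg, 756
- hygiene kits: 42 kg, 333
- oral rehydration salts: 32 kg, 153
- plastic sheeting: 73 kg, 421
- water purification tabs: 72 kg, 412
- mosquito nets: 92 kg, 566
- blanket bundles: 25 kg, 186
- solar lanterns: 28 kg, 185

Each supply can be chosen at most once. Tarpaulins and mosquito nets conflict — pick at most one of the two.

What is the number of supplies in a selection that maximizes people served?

4

Optimal total is 1460.
For example tarpaulins + hygiene kits + blanket bundles + solar lanterns achieves it, using 178 kg.
All optima have 4 supplies.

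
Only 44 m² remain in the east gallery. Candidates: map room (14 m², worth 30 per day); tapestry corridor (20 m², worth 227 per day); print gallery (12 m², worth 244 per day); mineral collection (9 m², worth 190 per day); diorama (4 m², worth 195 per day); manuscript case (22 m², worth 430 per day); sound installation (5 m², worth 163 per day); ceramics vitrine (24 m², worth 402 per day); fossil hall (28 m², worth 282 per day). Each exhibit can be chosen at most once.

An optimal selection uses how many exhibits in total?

4

The maximum expected visitors within 44 m² is 1032.
For example print gallery + diorama + manuscript case + sound installation achieves it, using 43 m².
Every optimal selection uses 4 exhibits.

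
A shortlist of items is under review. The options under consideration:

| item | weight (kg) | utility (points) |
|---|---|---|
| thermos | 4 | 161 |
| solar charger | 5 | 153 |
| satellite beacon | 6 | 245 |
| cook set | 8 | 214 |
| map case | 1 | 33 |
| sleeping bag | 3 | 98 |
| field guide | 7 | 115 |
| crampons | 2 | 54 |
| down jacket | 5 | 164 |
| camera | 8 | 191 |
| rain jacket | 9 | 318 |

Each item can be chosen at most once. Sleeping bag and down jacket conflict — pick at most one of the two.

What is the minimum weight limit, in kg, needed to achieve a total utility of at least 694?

19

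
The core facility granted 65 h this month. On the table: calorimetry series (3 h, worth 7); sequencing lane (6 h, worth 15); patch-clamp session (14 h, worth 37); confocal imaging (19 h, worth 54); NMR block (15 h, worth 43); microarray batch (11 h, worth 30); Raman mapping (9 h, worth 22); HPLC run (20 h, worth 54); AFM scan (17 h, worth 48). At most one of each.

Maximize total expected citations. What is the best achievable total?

182

Best packing: patch-clamp session + confocal imaging + NMR block + AFM scan — 65 h, 182 total.
Calorimetry series + confocal imaging + NMR block + microarray batch + AFM scan (65 h) also reaches 182 — a tie, but nothing goes higher.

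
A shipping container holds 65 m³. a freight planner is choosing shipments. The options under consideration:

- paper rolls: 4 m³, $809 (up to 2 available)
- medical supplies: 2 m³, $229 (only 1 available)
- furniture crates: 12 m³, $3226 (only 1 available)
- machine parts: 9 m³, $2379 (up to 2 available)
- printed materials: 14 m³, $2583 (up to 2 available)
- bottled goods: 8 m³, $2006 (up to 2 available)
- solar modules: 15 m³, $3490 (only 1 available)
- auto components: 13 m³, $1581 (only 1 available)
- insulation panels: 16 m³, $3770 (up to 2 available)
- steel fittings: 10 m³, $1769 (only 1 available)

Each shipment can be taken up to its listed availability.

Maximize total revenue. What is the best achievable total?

Greedy by ratio would take medical supplies + furniture crates + 2×machine parts + 2×bottled goods + insulation panels: 64 m³ used, total 15995.
Replace medical supplies and insulation panels with paper rolls + solar modules: the trade gains 300 net, giving 16295 at 65 m³.
Every other selection either busts 65 m³ or exceeds an availability limit or fails to beat 16295.

16295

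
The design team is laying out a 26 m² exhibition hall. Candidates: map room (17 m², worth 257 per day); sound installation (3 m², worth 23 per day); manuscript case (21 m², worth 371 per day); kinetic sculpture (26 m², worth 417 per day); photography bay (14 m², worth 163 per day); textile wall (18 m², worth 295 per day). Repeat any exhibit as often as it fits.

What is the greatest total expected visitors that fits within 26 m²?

417

By expected visitors per m²: manuscript case 17.67, textile wall 16.39, kinetic sculpture 16.04 lead.
Taking the top-ratio exhibits first gives sound installation + manuscript case for 394 (24 m²).
The 24 m² tied up in sound installation and manuscript case is better spent on kinetic sculpture — total rises to 417 (26 m²).
That's the maximum — no swap from here does better than 417.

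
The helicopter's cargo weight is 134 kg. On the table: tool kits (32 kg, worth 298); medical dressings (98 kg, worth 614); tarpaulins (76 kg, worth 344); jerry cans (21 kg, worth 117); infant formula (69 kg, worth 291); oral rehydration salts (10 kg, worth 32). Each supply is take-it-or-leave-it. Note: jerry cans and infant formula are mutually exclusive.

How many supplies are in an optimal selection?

2

The maximum people served within 134 kg is 912.
For example tool kits + medical dressings achieves it, using 130 kg.
Every optimal selection uses 2 supplies.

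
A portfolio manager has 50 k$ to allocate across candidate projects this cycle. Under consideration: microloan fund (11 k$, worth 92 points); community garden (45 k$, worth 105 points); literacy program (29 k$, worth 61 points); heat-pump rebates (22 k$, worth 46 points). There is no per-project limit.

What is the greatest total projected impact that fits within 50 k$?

368

Taking 4×microloan fund: 44 k$ used, 368 in projected impact.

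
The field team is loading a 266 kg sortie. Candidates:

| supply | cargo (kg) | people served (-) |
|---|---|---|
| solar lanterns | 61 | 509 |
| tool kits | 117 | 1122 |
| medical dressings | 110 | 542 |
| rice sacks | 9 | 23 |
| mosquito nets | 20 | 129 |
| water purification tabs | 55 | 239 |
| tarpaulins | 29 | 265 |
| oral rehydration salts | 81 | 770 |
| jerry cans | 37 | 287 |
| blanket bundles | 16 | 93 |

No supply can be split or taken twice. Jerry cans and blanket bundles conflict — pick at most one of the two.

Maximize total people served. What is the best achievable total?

Taking tool kits + tarpaulins + oral rehydration salts + jerry cans: 264 kg used, 2444 in people served.
The closest alternative, solar lanterns + tool kits + oral rehydration salts, reaches only 2401.

2444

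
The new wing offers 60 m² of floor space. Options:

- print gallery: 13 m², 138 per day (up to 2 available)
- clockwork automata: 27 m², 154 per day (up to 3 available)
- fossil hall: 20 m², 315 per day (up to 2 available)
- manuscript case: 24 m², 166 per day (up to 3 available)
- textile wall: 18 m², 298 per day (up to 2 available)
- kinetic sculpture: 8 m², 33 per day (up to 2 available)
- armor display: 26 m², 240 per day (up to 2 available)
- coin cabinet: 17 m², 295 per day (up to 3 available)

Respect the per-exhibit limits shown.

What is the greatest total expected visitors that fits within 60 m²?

928

Density check — coin cabinet 17.35, textile wall 16.56, fossil hall 15.75 are the best per m².
Filling by ratio: kinetic sculpture + 3×coin cabinet for 918, with 1 m² left unused.
Dropping kinetic sculpture and 3×coin cabinet frees 59 m²; slotting in 2×fossil hall + textile wall (58 m²) lifts the total to 928 at 58 m².
No other feasible combination exceeds 928.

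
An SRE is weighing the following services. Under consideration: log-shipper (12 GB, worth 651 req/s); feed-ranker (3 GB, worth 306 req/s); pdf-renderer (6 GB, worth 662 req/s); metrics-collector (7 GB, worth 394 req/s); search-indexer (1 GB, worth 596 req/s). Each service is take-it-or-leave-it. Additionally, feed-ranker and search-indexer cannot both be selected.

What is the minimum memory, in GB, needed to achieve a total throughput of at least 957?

7

Look for the lowest-memory combination reaching 957.
pdf-renderer + search-indexer reaches 1258 using 7 GB.
Any bundle with less than 7 GB falls short of 957.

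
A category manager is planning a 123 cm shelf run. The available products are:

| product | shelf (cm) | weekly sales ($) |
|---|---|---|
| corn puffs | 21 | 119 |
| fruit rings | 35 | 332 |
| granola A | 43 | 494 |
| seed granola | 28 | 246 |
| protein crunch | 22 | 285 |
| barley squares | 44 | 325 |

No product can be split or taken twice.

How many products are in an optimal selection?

4

The maximum weekly sales within 123 cm is 1230.
One optimal bundle: corn puffs + fruit rings + granola A + protein crunch (121 cm).
Every optimal selection uses 4 products.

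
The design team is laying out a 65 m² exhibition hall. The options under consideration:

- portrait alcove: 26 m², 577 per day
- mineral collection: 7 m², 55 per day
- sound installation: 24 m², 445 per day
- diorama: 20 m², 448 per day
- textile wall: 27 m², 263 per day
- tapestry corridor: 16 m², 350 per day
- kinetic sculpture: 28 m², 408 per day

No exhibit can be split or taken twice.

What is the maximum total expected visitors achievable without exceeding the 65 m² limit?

The ratio ordering already packs tightly: portrait alcove + diorama + tapestry corridor, 62 m², 1375.
Runner-up sound installation + diorama + tapestry corridor tops out at 1243.

1375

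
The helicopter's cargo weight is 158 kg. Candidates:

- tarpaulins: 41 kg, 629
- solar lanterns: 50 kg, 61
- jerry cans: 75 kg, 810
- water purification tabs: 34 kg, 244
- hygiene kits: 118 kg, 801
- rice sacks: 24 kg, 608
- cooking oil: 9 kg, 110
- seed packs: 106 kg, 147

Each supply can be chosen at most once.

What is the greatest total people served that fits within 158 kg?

2157

Tarpaulins + jerry cans + rice sacks + cooking oil uses 149 of the 158 kg and totals 2157.
Runner-up tarpaulins + jerry cans + rice sacks tops out at 2047.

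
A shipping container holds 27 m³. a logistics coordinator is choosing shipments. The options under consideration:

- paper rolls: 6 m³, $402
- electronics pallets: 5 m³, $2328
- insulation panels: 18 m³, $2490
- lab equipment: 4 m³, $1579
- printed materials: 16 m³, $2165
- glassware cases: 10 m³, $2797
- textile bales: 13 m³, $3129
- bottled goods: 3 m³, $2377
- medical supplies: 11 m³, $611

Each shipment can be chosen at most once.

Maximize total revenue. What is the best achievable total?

9413

By revenue per m³: bottled goods 792.33, electronics pallets 465.60, lab equipment 394.75 lead.
The ratio heuristic lands on electronics pallets + lab equipment + glassware cases + bottled goods (9081) but leaves 5 m³ idle.
Replace glassware cases with textile bales: the trade gains 332 net, giving 9413 at 25 m³.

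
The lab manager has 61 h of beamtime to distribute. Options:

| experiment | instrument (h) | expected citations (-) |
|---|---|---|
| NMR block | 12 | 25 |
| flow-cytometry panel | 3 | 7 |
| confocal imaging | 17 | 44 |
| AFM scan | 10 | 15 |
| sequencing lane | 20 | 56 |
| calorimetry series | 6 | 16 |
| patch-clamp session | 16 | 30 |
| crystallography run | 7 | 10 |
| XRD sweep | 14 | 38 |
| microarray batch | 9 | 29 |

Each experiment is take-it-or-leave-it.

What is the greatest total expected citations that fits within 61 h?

167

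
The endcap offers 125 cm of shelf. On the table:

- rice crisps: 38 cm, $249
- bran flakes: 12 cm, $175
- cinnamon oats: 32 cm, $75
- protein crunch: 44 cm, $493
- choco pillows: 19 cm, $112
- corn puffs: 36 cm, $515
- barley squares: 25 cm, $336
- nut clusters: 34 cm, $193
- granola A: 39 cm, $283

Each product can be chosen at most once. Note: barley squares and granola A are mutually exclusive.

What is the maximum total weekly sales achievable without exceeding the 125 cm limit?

1519

Density check — bran flakes 14.58, corn puffs 14.31, barley squares 13.44, protein crunch 11.20 are the best per cm.
The ratio ordering already packs tightly: bran flakes + protein crunch + corn puffs + barley squares, 117 cm, 1519.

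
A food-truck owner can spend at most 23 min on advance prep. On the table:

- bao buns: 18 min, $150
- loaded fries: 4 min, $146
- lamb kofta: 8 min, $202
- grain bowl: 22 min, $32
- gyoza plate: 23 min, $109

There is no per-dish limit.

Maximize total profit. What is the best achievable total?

By profit per min: loaded fries 36.50, lamb kofta 25.25, bao buns 8.33 lead.
5×loaded fries uses 20 of the 23 min and totals 730.
That's the maximum — no swap from here does better than 730.

730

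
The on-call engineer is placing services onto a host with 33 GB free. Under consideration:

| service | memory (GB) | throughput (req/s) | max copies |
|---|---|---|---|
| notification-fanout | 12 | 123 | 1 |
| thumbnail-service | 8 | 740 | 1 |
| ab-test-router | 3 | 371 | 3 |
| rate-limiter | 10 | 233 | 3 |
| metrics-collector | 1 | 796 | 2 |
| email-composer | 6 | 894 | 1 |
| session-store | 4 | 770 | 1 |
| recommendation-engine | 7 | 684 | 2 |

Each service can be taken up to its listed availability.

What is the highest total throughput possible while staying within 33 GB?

5422

Filling by ratio: 3×ab-test-router + 2×metrics-collector + email-composer + session-store + recommendation-engine for 5053, with 5 GB left unused.
The 3 GB tied up in ab-test-router is better spent on thumbnail-service — total rises to 5422 (33 GB).
No other feasible combination exceeds 5422.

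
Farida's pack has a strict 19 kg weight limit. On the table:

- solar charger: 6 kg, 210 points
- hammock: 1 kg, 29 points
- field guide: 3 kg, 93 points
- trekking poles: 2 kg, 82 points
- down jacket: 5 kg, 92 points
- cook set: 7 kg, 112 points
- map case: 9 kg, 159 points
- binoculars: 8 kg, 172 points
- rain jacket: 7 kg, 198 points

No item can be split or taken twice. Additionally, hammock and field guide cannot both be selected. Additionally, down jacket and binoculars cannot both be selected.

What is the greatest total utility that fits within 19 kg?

Best packing: solar charger + field guide + trekking poles + rain jacket — 18 kg, 583 total.

583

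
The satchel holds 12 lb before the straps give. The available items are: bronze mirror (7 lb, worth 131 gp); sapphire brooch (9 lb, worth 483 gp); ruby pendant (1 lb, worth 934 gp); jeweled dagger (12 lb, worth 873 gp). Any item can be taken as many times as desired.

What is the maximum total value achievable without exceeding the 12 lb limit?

11208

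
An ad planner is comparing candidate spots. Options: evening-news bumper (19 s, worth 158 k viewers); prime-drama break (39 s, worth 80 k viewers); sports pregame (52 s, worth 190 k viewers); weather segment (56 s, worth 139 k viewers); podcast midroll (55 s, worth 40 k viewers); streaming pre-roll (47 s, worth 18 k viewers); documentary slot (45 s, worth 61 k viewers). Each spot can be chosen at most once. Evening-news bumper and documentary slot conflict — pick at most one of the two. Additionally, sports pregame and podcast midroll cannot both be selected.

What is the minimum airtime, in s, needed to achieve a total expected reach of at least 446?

Minimise s subject to total expected reach ≥ 446.
Taking evening-news bumper + sports pregame + weather segment gives 487 (≥ 446) for 127 s.
No combination under 127 s hits 446.

127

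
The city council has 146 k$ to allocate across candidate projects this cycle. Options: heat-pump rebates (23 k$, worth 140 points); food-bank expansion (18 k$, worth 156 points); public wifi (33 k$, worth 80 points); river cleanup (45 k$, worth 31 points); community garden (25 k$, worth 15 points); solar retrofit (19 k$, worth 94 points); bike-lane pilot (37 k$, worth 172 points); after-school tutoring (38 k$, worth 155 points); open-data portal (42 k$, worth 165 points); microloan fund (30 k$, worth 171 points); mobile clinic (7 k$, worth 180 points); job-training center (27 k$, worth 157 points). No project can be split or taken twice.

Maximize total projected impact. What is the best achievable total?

976

Density check — mobile clinic 25.71, food-bank expansion 8.67, heat-pump rebates 6.09, job-training center 5.81 are the best per k$.
Greedy by ratio would take heat-pump rebates + food-bank expansion + solar retrofit + microloan fund + mobile clinic + job-training center: 124 k$ used, total 898.
Dropping solar retrofit frees 19 k$; slotting in bike-lane pilot (37 k$) lifts the total to 976 at 142 k$.
Next best is heat-pump rebates + food-bank expansion + after-school tutoring + microloan fund + mobile clinic + job-training center at 959 (143 k$) — short by 17.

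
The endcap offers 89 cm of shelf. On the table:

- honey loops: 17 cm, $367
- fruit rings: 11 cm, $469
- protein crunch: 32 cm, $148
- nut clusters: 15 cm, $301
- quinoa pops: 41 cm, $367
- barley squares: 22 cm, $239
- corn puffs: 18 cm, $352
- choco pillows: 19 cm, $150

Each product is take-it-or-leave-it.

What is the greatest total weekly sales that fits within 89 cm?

Taking honey loops + fruit rings + nut clusters + barley squares + corn puffs: 83 cm used, 1728 in weekly sales.
Next best is honey loops + fruit rings + nut clusters + corn puffs + choco pillows at 1639 (80 cm) — short by 89.

1728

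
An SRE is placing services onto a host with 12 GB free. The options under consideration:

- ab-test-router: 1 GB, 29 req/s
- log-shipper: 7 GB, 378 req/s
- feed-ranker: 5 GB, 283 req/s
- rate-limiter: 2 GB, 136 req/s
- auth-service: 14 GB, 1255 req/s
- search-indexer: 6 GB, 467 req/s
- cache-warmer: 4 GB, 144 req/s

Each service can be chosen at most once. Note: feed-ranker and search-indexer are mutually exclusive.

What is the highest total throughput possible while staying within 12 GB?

747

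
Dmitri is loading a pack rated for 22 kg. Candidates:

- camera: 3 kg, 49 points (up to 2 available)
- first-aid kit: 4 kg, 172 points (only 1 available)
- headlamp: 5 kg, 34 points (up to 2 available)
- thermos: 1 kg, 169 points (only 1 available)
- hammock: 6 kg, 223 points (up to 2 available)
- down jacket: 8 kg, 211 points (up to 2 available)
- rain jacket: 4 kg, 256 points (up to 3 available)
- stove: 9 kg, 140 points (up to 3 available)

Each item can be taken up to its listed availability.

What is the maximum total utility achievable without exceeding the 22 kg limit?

1209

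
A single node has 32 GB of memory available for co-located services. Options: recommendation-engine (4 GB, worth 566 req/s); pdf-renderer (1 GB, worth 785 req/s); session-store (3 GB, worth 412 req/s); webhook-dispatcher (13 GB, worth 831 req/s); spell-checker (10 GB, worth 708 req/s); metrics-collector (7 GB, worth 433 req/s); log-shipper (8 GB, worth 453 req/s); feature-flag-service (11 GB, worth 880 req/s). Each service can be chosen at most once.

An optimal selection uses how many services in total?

5

The maximum throughput within 32 GB is 3474.
For example recommendation-engine + pdf-renderer + session-store + webhook-dispatcher + feature-flag-service achieves it, using 32 GB.
Any selection reaching 3474 contains exactly 5 services.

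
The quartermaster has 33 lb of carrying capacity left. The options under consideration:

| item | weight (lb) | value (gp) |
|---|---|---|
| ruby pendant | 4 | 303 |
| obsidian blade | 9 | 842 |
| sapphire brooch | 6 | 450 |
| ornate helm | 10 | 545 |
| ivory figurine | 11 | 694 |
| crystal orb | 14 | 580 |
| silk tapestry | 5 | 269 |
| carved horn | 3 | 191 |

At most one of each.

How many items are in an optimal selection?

Optimal total is 2480.
For example ruby pendant + obsidian blade + sapphire brooch + ivory figurine + carved horn achieves it, using 33 lb.
All optima have 5 items.

5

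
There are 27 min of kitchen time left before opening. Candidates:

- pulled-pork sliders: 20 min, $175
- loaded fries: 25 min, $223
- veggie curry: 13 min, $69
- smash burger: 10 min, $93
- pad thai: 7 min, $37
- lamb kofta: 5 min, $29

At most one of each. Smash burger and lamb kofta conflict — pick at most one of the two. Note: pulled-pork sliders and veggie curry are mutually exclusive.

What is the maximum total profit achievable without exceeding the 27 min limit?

Density check — smash burger 9.30, loaded fries 8.92, pulled-pork sliders 8.75, lamb kofta 5.80 are the best per min.
Best packing: loaded fries — 25 min, 223 total.
The closest alternative, pulled-pork sliders + pad thai, reaches only 212.

223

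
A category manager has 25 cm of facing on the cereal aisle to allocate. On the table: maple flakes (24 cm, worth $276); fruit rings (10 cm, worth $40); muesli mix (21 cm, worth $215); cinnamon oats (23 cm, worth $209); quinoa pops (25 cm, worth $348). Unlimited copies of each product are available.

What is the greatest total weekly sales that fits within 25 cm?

Density check — quinoa pops 13.92, maple flakes 11.50, muesli mix 10.24 are the best per cm.
The ratio ordering already packs tightly: quinoa pops, 25 cm, 348.
No other feasible combination exceeds 348.

348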